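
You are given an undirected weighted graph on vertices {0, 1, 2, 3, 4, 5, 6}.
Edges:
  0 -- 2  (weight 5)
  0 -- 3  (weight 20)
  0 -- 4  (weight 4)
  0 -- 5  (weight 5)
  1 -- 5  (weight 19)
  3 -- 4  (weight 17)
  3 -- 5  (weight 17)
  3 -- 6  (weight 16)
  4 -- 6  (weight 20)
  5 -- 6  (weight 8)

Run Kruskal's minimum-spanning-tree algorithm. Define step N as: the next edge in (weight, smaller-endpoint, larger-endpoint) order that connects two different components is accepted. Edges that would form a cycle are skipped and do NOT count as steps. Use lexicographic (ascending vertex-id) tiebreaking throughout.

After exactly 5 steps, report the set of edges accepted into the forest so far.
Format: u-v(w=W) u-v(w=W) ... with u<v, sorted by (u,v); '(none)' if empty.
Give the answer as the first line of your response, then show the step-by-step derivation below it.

0-2(w=5) 0-4(w=4) 0-5(w=5) 3-6(w=16) 5-6(w=8)

step 1: add edge 0-4 (w=4); MST = {0-4(w=4)}
step 2: add edge 0-2 (w=5); MST = {0-2(w=5) 0-4(w=4)}
step 3: add edge 0-5 (w=5); MST = {0-2(w=5) 0-4(w=4) 0-5(w=5)}
step 4: add edge 5-6 (w=8); MST = {0-2(w=5) 0-4(w=4) 0-5(w=5) 5-6(w=8)}
step 5: add edge 3-6 (w=16); MST = {0-2(w=5) 0-4(w=4) 0-5(w=5) 3-6(w=16) 5-6(w=8)}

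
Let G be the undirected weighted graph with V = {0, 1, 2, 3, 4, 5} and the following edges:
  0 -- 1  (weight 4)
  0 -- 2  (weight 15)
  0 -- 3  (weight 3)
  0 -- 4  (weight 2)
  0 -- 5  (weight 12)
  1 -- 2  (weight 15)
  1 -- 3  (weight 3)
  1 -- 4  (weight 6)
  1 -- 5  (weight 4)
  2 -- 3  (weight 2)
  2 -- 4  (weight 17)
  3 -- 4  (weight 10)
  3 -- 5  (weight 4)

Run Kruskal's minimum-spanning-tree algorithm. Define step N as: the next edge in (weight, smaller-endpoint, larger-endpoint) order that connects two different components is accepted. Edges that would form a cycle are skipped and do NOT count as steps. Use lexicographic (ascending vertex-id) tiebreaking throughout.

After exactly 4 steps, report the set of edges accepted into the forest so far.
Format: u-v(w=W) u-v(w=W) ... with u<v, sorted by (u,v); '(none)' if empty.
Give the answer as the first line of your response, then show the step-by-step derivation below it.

0-3(w=3) 0-4(w=2) 1-3(w=3) 2-3(w=2)

step 1: add edge 0-4 (w=2); MST = {0-4(w=2)}
step 2: add edge 2-3 (w=2); MST = {0-4(w=2) 2-3(w=2)}
step 3: add edge 0-3 (w=3); MST = {0-3(w=3) 0-4(w=2) 2-3(w=2)}
step 4: add edge 1-3 (w=3); MST = {0-3(w=3) 0-4(w=2) 1-3(w=3) 2-3(w=2)}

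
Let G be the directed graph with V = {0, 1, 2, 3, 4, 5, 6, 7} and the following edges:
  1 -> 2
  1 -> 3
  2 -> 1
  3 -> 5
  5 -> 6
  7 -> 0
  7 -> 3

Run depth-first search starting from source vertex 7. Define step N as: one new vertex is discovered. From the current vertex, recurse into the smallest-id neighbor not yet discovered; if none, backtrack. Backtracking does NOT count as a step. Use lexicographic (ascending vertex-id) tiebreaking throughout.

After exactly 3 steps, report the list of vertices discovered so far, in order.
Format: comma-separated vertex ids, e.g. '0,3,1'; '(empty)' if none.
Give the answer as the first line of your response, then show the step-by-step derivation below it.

7,0,3

step 1: discover 7; path=7; order=7
step 2: discover 0; path=7>0; order=7,0
step 3: discover 3; path=7>3; order=7,0,3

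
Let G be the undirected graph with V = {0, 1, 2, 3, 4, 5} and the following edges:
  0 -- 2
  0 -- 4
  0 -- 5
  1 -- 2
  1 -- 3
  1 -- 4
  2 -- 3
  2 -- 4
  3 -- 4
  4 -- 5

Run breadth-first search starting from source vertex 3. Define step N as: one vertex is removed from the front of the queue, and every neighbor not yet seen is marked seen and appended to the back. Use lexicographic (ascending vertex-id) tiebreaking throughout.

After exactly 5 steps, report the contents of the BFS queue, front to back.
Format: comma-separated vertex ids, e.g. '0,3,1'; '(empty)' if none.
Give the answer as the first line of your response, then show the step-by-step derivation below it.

5

step 1: dequeue 3; queue=[1,2,4]; order=3
step 2: dequeue 1; queue=[2,4]; order=3,1
step 3: dequeue 2; queue=[4,0]; order=3,1,2
step 4: dequeue 4; queue=[0,5]; order=3,1,2,4
step 5: dequeue 0; queue=[5]; order=3,1,2,4,0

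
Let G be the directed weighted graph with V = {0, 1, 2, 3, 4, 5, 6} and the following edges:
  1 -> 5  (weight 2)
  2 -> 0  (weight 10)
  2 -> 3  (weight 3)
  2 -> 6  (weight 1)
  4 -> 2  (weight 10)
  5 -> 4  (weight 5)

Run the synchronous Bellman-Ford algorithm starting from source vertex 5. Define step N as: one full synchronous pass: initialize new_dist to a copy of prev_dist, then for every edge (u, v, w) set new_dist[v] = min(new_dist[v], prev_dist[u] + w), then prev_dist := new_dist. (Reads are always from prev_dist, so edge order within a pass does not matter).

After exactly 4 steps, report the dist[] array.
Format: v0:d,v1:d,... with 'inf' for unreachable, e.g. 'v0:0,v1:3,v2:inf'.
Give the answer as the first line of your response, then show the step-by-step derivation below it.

v0:25,v1:inf,v2:15,v3:18,v4:5,v5:0,v6:16

step 1: dist = v0:inf,v1:inf,v2:inf,v3:inf,v4:5,v5:0,v6:inf
step 2: dist = v0:inf,v1:inf,v2:15,v3:inf,v4:5,v5:0,v6:inf
step 3: dist = v0:25,v1:inf,v2:15,v3:18,v4:5,v5:0,v6:16
step 4: dist = v0:25,v1:inf,v2:15,v3:18,v4:5,v5:0,v6:16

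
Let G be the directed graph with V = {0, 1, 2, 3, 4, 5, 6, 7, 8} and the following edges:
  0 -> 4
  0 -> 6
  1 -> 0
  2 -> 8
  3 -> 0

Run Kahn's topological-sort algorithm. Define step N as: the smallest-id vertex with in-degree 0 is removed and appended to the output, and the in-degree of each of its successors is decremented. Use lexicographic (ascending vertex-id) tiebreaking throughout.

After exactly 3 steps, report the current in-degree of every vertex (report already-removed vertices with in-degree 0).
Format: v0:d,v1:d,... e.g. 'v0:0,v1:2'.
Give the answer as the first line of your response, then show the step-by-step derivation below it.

v0:0,v1:0,v2:0,v3:0,v4:1,v5:0,v6:1,v7:0,v8:0

step 1: output 1; order=[1]; indeg=(1,0,0,0,1,0,1,0,1)
step 2: output 2; order=[1,2]; indeg=(1,0,0,0,1,0,1,0,0)
step 3: output 3; order=[1,2,3]; indeg=(0,0,0,0,1,0,1,0,0)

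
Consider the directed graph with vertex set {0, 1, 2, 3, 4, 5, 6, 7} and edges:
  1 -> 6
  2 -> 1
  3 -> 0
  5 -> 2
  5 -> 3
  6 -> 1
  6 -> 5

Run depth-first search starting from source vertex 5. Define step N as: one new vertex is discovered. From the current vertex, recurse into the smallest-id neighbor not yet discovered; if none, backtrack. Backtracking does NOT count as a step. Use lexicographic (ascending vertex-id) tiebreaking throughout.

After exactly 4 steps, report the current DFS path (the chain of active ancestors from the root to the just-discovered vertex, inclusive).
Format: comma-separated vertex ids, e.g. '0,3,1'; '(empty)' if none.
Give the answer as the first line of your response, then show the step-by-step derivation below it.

5,2,1,6

step 1: discover 5; path=5; order=5
step 2: discover 2; path=5>2; order=5,2
step 3: discover 1; path=5>2>1; order=5,2,1
step 4: discover 6; path=5>2>1>6; order=5,2,1,6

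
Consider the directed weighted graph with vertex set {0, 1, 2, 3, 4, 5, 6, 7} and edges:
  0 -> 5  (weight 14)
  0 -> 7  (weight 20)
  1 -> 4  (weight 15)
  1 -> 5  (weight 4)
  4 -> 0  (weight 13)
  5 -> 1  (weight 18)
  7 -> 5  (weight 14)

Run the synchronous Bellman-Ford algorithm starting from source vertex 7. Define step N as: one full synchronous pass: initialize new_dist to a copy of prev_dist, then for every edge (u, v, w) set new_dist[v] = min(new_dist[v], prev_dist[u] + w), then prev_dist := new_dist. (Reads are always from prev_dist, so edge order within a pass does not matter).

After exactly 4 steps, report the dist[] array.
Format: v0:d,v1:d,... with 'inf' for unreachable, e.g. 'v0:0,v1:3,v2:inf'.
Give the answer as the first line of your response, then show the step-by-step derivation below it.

v0:60,v1:32,v2:inf,v3:inf,v4:47,v5:14,v6:inf,v7:0

step 1: dist = v0:inf,v1:inf,v2:inf,v3:inf,v4:inf,v5:14,v6:inf,v7:0
step 2: dist = v0:inf,v1:32,v2:inf,v3:inf,v4:inf,v5:14,v6:inf,v7:0
step 3: dist = v0:inf,v1:32,v2:inf,v3:inf,v4:47,v5:14,v6:inf,v7:0
step 4: dist = v0:60,v1:32,v2:inf,v3:inf,v4:47,v5:14,v6:inf,v7:0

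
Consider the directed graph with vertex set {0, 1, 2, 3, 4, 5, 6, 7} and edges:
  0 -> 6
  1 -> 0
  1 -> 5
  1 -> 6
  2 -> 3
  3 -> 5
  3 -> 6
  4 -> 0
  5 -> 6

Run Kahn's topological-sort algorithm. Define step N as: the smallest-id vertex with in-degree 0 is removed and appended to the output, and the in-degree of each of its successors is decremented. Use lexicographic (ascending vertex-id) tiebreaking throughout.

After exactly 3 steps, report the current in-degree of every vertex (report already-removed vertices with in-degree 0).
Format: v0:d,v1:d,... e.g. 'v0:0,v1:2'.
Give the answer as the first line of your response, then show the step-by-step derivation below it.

v0:1,v1:0,v2:0,v3:0,v4:0,v5:0,v6:2,v7:0

step 1: output 1; order=[1]; indeg=(1,0,0,1,0,1,3,0)
step 2: output 2; order=[1,2]; indeg=(1,0,0,0,0,1,3,0)
step 3: output 3; order=[1,2,3]; indeg=(1,0,0,0,0,0,2,0)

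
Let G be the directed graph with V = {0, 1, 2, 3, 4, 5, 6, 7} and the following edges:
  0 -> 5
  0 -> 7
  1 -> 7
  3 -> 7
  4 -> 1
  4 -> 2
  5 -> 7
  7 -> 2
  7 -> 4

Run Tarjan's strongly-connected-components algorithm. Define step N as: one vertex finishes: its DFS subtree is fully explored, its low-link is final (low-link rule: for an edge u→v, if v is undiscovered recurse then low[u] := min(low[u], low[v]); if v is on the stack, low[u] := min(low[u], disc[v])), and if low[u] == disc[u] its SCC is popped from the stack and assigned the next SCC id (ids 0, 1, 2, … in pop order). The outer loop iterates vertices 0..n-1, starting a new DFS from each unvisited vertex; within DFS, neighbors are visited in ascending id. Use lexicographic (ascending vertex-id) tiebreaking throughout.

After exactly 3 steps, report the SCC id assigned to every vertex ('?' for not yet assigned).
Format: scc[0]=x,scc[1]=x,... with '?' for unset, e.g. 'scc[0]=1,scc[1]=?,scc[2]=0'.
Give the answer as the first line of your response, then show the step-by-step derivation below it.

scc[0]=?,scc[1]=?,scc[2]=0,scc[3]=?,scc[4]=?,scc[5]=?,scc[6]=?,scc[7]=?

step 1: low=(low[0]=0,low[1]=?,low[2]=3,low[3]=?,low[4]=?,low[5]=1,low[6]=?,low[7]=2); scc=(scc[0]=?,scc[1]=?,scc[2]=0,scc[3]=?,scc[4]=?,scc[5]=?,scc[6]=?,scc[7]=?)
step 2: low=(low[0]=0,low[1]=2,low[2]=3,low[3]=?,low[4]=4,low[5]=1,low[6]=?,low[7]=2); scc=(scc[0]=?,scc[1]=?,scc[2]=0,scc[3]=?,scc[4]=?,scc[5]=?,scc[6]=?,scc[7]=?)
step 3: low=(low[0]=0,low[1]=2,low[2]=3,low[3]=?,low[4]=2,low[5]=1,low[6]=?,low[7]=2); scc=(scc[0]=?,scc[1]=?,scc[2]=0,scc[3]=?,scc[4]=?,scc[5]=?,scc[6]=?,scc[7]=?)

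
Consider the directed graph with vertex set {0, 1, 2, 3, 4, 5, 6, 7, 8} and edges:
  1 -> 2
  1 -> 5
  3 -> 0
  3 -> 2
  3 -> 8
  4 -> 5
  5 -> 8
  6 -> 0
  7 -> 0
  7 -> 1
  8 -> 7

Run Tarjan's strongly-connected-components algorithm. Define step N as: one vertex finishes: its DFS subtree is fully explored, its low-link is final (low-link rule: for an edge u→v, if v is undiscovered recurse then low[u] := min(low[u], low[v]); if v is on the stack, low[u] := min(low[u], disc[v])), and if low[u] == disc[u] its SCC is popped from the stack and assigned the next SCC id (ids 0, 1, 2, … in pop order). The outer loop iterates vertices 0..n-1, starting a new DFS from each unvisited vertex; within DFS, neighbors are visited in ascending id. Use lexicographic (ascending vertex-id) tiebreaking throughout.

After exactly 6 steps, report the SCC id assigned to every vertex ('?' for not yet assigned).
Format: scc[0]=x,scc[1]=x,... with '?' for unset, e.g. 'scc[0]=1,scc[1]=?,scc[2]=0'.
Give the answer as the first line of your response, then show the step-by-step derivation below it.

scc[0]=0,scc[1]=2,scc[2]=1,scc[3]=?,scc[4]=?,scc[5]=2,scc[6]=?,scc[7]=2,scc[8]=2

step 1: low=(low[0]=0,low[1]=?,low[2]=?,low[3]=?,low[4]=?,low[5]=?,low[6]=?,low[7]=?,low[8]=?); scc=(scc[0]=0,scc[1]=?,scc[2]=?,scc[3]=?,scc[4]=?,scc[5]=?,scc[6]=?,scc[7]=?,scc[8]=?)
step 2: low=(low[0]=0,low[1]=1,low[2]=2,low[3]=?,low[4]=?,low[5]=?,low[6]=?,low[7]=?,low[8]=?); scc=(scc[0]=0,scc[1]=?,scc[2]=1,scc[3]=?,scc[4]=?,scc[5]=?,scc[6]=?,scc[7]=?,scc[8]=?)
step 3: low=(low[0]=0,low[1]=1,low[2]=2,low[3]=?,low[4]=?,low[5]=3,low[6]=?,low[7]=1,low[8]=4); scc=(scc[0]=0,scc[1]=?,scc[2]=1,scc[3]=?,scc[4]=?,scc[5]=?,scc[6]=?,scc[7]=?,scc[8]=?)
step 4: low=(low[0]=0,low[1]=1,low[2]=2,low[3]=?,low[4]=?,low[5]=3,low[6]=?,low[7]=1,low[8]=1); scc=(scc[0]=0,scc[1]=?,scc[2]=1,scc[3]=?,scc[4]=?,scc[5]=?,scc[6]=?,scc[7]=?,scc[8]=?)
step 5: low=(low[0]=0,low[1]=1,low[2]=2,low[3]=?,low[4]=?,low[5]=1,low[6]=?,low[7]=1,low[8]=1); scc=(scc[0]=0,scc[1]=?,scc[2]=1,scc[3]=?,scc[4]=?,scc[5]=?,scc[6]=?,scc[7]=?,scc[8]=?)
step 6: low=(low[0]=0,low[1]=1,low[2]=2,low[3]=?,low[4]=?,low[5]=1,low[6]=?,low[7]=1,low[8]=1); scc=(scc[0]=0,scc[1]=2,scc[2]=1,scc[3]=?,scc[4]=?,scc[5]=2,scc[6]=?,scc[7]=2,scc[8]=2)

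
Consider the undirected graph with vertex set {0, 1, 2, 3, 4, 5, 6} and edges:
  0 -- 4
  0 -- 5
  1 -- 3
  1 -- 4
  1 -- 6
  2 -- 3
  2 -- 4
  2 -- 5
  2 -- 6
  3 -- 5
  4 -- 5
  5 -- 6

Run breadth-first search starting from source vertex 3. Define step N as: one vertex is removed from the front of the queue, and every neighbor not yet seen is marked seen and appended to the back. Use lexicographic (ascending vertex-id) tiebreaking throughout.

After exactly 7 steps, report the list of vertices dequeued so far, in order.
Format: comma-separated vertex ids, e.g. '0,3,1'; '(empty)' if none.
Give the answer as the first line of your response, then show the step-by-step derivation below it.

3,1,2,5,4,6,0

step 1: dequeue 3; queue=[1,2,5]; order=3
step 2: dequeue 1; queue=[2,5,4,6]; order=3,1
step 3: dequeue 2; queue=[5,4,6]; order=3,1,2
step 4: dequeue 5; queue=[4,6,0]; order=3,1,2,5
step 5: dequeue 4; queue=[6,0]; order=3,1,2,5,4
step 6: dequeue 6; queue=[0]; order=3,1,2,5,4,6
step 7: dequeue 0; queue=[(empty)]; order=3,1,2,5,4,6,0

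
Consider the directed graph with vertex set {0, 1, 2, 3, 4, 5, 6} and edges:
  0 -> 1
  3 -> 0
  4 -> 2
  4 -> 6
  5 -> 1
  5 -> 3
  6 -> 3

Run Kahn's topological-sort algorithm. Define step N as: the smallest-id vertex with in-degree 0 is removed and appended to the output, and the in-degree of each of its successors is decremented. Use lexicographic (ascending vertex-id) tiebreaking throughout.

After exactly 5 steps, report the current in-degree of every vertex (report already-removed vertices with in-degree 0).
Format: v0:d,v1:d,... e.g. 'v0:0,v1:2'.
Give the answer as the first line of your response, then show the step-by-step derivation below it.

v0:0,v1:1,v2:0,v3:0,v4:0,v5:0,v6:0

step 1: output 4; order=[4]; indeg=(1,2,0,2,0,0,0)
step 2: output 2; order=[4,2]; indeg=(1,2,0,2,0,0,0)
step 3: output 5; order=[4,2,5]; indeg=(1,1,0,1,0,0,0)
step 4: output 6; order=[4,2,5,6]; indeg=(1,1,0,0,0,0,0)
step 5: output 3; order=[4,2,5,6,3]; indeg=(0,1,0,0,0,0,0)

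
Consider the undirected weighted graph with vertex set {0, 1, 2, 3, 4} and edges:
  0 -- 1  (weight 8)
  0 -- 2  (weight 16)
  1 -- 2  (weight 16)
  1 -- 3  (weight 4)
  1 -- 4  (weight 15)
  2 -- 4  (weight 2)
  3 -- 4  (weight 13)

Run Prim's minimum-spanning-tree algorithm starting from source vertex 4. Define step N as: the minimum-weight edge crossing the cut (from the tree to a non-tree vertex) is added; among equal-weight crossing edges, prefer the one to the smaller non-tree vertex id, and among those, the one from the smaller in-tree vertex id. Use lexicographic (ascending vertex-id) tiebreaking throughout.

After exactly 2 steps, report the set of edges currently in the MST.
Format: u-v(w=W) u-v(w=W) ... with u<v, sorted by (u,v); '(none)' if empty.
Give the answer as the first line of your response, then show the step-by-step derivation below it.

2-4(w=2) 3-4(w=13)

step 1: add edge 2-4 (w=2); MST = {2-4(w=2)}
step 2: add edge 3-4 (w=13); MST = {2-4(w=2) 3-4(w=13)}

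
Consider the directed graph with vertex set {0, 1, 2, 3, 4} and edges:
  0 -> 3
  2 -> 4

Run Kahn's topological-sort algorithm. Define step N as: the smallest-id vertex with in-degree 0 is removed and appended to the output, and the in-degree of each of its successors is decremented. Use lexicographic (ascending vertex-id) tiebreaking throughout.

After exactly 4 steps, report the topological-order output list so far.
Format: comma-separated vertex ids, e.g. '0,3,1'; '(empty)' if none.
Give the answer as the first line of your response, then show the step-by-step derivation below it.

0,1,2,3

step 1: output 0; order=[0]; indeg=(0,0,0,0,1)
step 2: output 1; order=[0,1]; indeg=(0,0,0,0,1)
step 3: output 2; order=[0,1,2]; indeg=(0,0,0,0,0)
step 4: output 3; order=[0,1,2,3]; indeg=(0,0,0,0,0)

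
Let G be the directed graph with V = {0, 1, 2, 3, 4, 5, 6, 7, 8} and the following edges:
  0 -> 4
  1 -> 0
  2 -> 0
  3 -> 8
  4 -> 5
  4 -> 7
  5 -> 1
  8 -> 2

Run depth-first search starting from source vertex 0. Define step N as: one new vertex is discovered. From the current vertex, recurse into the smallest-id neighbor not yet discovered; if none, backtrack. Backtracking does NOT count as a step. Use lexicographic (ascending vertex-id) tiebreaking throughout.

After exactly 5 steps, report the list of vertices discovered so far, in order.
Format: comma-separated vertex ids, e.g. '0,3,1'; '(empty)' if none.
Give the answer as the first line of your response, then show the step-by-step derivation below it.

0,4,5,1,7

step 1: discover 0; path=0; order=0
step 2: discover 4; path=0>4; order=0,4
step 3: discover 5; path=0>4>5; order=0,4,5
step 4: discover 1; path=0>4>5>1; order=0,4,5,1
step 5: discover 7; path=0>4>7; order=0,4,5,1,7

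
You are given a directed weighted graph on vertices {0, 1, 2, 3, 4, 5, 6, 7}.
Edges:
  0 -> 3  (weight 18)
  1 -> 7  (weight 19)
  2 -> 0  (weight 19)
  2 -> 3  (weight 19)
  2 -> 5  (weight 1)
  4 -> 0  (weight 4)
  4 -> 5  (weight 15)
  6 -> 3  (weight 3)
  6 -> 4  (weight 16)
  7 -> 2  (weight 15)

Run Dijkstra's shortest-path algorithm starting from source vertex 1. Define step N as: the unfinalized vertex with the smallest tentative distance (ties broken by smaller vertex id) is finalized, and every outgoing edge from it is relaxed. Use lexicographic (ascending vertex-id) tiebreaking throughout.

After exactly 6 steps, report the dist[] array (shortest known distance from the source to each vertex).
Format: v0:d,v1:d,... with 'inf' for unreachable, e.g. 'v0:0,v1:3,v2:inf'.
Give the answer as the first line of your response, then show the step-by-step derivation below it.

v0:53,v1:0,v2:34,v3:53,v4:inf,v5:35,v6:inf,v7:19

step 1: dist = v0:inf,v1:0,v2:inf,v3:inf,v4:inf,v5:inf,v6:inf,v7:19
step 2: dist = v0:inf,v1:0,v2:34,v3:inf,v4:inf,v5:inf,v6:inf,v7:19
step 3: dist = v0:53,v1:0,v2:34,v3:53,v4:inf,v5:35,v6:inf,v7:19
step 4: dist = v0:53,v1:0,v2:34,v3:53,v4:inf,v5:35,v6:inf,v7:19
step 5: dist = v0:53,v1:0,v2:34,v3:53,v4:inf,v5:35,v6:inf,v7:19
step 6: dist = v0:53,v1:0,v2:34,v3:53,v4:inf,v5:35,v6:inf,v7:19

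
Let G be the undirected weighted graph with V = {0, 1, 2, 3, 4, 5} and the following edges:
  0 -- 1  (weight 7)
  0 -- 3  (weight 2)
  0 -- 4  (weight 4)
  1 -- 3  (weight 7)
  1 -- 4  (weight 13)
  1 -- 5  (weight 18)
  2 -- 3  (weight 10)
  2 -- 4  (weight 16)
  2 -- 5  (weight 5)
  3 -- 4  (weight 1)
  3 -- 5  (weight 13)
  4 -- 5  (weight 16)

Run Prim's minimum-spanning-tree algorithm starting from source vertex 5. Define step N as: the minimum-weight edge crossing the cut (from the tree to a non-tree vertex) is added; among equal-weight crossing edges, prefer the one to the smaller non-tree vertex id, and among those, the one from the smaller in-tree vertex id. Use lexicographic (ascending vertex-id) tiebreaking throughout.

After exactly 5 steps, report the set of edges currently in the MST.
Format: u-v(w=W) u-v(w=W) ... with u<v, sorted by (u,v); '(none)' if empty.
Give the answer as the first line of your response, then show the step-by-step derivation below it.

0-1(w=7) 0-3(w=2) 2-3(w=10) 2-5(w=5) 3-4(w=1)

step 1: add edge 2-5 (w=5); MST = {2-5(w=5)}
step 2: add edge 2-3 (w=10); MST = {2-3(w=10) 2-5(w=5)}
step 3: add edge 3-4 (w=1); MST = {2-3(w=10) 2-5(w=5) 3-4(w=1)}
step 4: add edge 0-3 (w=2); MST = {0-3(w=2) 2-3(w=10) 2-5(w=5) 3-4(w=1)}
step 5: add edge 0-1 (w=7); MST = {0-1(w=7) 0-3(w=2) 2-3(w=10) 2-5(w=5) 3-4(w=1)}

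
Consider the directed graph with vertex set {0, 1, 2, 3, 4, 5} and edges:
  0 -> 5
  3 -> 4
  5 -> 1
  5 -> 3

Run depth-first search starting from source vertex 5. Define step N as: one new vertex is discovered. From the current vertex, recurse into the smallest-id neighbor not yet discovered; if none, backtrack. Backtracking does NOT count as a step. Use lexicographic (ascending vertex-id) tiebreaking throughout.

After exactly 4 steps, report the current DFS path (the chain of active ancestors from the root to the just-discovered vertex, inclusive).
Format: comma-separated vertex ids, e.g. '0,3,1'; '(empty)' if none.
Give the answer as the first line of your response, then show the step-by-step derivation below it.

5,3,4

step 1: discover 5; path=5; order=5
step 2: discover 1; path=5>1; order=5,1
step 3: discover 3; path=5>3; order=5,1,3
step 4: discover 4; path=5>3>4; order=5,1,3,4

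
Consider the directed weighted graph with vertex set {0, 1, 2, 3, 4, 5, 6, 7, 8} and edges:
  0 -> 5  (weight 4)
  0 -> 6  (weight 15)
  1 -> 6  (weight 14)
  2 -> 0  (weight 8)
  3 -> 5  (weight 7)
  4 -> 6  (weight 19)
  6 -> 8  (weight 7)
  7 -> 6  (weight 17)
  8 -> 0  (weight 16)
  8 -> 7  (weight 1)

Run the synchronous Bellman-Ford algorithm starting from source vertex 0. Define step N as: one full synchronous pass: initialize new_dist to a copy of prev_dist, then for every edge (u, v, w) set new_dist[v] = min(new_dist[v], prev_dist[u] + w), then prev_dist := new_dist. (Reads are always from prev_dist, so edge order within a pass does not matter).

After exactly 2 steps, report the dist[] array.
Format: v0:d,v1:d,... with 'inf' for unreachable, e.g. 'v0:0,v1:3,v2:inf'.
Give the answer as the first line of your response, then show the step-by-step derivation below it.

v0:0,v1:inf,v2:inf,v3:inf,v4:inf,v5:4,v6:15,v7:inf,v8:22

step 1: dist = v0:0,v1:inf,v2:inf,v3:inf,v4:inf,v5:4,v6:15,v7:inf,v8:inf
step 2: dist = v0:0,v1:inf,v2:inf,v3:inf,v4:inf,v5:4,v6:15,v7:inf,v8:22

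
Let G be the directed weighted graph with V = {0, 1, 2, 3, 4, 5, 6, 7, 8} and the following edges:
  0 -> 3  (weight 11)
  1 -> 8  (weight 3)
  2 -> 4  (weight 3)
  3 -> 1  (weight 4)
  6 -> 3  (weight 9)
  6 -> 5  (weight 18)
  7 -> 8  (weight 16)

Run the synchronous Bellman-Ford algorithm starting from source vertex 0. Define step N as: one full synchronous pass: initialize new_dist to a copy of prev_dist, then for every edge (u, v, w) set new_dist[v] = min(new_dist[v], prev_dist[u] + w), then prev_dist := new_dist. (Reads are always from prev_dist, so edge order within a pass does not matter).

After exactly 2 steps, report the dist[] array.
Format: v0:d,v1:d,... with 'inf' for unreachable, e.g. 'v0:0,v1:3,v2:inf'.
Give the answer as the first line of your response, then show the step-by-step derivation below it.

v0:0,v1:15,v2:inf,v3:11,v4:inf,v5:inf,v6:inf,v7:inf,v8:inf

step 1: dist = v0:0,v1:inf,v2:inf,v3:11,v4:inf,v5:inf,v6:inf,v7:inf,v8:inf
step 2: dist = v0:0,v1:15,v2:inf,v3:11,v4:inf,v5:inf,v6:inf,v7:inf,v8:inf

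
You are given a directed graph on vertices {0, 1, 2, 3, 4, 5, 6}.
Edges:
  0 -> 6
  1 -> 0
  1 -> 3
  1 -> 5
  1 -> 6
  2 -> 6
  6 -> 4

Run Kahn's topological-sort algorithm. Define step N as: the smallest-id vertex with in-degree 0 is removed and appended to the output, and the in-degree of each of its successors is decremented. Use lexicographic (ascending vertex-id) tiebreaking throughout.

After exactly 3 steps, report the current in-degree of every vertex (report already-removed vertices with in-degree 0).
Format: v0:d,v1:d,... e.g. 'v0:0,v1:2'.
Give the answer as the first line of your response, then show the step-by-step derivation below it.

v0:0,v1:0,v2:0,v3:0,v4:1,v5:0,v6:0

step 1: output 1; order=[1]; indeg=(0,0,0,0,1,0,2)
step 2: output 0; order=[1,0]; indeg=(0,0,0,0,1,0,1)
step 3: output 2; order=[1,0,2]; indeg=(0,0,0,0,1,0,0)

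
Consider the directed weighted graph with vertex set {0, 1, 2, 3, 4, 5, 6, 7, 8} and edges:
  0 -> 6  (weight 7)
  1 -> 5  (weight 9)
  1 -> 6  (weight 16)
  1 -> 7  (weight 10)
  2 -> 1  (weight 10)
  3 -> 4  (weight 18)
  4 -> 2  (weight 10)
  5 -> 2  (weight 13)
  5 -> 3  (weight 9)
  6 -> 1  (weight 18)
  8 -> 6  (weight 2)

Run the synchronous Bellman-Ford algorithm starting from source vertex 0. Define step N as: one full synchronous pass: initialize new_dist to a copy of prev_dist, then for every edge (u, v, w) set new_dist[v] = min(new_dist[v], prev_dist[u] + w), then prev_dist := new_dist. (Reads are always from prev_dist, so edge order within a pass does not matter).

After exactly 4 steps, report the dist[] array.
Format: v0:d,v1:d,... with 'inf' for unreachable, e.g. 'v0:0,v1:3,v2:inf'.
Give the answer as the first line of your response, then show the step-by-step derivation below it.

v0:0,v1:25,v2:47,v3:43,v4:inf,v5:34,v6:7,v7:35,v8:inf

step 1: dist = v0:0,v1:inf,v2:inf,v3:inf,v4:inf,v5:inf,v6:7,v7:inf,v8:inf
step 2: dist = v0:0,v1:25,v2:inf,v3:inf,v4:inf,v5:inf,v6:7,v7:inf,v8:inf
step 3: dist = v0:0,v1:25,v2:inf,v3:inf,v4:inf,v5:34,v6:7,v7:35,v8:inf
step 4: dist = v0:0,v1:25,v2:47,v3:43,v4:inf,v5:34,v6:7,v7:35,v8:inf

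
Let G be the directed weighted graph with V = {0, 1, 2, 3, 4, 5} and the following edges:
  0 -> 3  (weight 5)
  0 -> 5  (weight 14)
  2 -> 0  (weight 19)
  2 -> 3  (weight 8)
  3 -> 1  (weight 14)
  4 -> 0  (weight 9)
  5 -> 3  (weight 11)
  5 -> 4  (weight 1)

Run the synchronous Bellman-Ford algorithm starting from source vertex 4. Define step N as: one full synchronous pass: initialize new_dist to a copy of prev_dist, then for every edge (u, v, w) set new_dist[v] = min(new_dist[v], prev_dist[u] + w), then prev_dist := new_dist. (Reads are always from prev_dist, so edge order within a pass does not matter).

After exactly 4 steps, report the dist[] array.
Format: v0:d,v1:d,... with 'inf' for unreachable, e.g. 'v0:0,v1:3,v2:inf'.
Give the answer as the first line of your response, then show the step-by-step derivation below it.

v0:9,v1:28,v2:inf,v3:14,v4:0,v5:23

step 1: dist = v0:9,v1:inf,v2:inf,v3:inf,v4:0,v5:inf
step 2: dist = v0:9,v1:inf,v2:inf,v3:14,v4:0,v5:23
step 3: dist = v0:9,v1:28,v2:inf,v3:14,v4:0,v5:23
step 4: dist = v0:9,v1:28,v2:inf,v3:14,v4:0,v5:23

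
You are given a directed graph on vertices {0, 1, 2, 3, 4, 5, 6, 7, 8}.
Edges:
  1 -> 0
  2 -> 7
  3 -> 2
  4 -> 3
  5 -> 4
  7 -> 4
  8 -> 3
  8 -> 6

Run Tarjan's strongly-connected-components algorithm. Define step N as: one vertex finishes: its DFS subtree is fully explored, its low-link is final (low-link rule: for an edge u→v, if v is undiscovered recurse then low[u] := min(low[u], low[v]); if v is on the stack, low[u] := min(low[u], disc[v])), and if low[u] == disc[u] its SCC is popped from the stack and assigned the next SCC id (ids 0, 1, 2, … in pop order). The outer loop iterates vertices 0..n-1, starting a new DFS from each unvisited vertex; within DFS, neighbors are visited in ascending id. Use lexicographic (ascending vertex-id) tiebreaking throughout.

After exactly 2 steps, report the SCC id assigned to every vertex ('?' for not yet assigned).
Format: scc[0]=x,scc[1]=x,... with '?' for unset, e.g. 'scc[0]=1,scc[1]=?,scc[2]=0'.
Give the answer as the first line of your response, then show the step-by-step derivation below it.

scc[0]=0,scc[1]=1,scc[2]=?,scc[3]=?,scc[4]=?,scc[5]=?,scc[6]=?,scc[7]=?,scc[8]=?

step 1: low=(low[0]=0,low[1]=?,low[2]=?,low[3]=?,low[4]=?,low[5]=?,low[6]=?,low[7]=?,low[8]=?); scc=(scc[0]=0,scc[1]=?,scc[2]=?,scc[3]=?,scc[4]=?,scc[5]=?,scc[6]=?,scc[7]=?,scc[8]=?)
step 2: low=(low[0]=0,low[1]=1,low[2]=?,low[3]=?,low[4]=?,low[5]=?,low[6]=?,low[7]=?,low[8]=?); scc=(scc[0]=0,scc[1]=1,scc[2]=?,scc[3]=?,scc[4]=?,scc[5]=?,scc[6]=?,scc[7]=?,scc[8]=?)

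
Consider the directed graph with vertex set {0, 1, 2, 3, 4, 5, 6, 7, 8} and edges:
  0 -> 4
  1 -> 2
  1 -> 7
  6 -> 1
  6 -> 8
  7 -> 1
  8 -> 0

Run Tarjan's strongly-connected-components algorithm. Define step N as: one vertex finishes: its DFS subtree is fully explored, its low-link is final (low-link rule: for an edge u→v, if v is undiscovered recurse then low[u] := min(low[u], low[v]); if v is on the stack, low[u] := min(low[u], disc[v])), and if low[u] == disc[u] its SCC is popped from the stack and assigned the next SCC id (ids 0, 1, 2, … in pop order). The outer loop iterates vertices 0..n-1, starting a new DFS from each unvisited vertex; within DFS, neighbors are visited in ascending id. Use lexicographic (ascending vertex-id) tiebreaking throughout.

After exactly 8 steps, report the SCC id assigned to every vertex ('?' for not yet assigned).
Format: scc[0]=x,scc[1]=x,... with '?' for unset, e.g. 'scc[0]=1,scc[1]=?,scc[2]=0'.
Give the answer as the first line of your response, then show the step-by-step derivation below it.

scc[0]=1,scc[1]=3,scc[2]=2,scc[3]=4,scc[4]=0,scc[5]=5,scc[6]=?,scc[7]=3,scc[8]=6

step 1: low=(low[0]=0,low[1]=?,low[2]=?,low[3]=?,low[4]=1,low[5]=?,low[6]=?,low[7]=?,low[8]=?); scc=(scc[0]=?,scc[1]=?,scc[2]=?,scc[3]=?,scc[4]=0,scc[5]=?,scc[6]=?,scc[7]=?,scc[8]=?)
step 2: low=(low[0]=0,low[1]=?,low[2]=?,low[3]=?,low[4]=1,low[5]=?,low[6]=?,low[7]=?,low[8]=?); scc=(scc[0]=1,scc[1]=?,scc[2]=?,scc[3]=?,scc[4]=0,scc[5]=?,scc[6]=?,scc[7]=?,scc[8]=?)
step 3: low=(low[0]=0,low[1]=2,low[2]=3,low[3]=?,low[4]=1,low[5]=?,low[6]=?,low[7]=?,low[8]=?); scc=(scc[0]=1,scc[1]=?,scc[2]=2,scc[3]=?,scc[4]=0,scc[5]=?,scc[6]=?,scc[7]=?,scc[8]=?)
step 4: low=(low[0]=0,low[1]=2,low[2]=3,low[3]=?,low[4]=1,low[5]=?,low[6]=?,low[7]=2,low[8]=?); scc=(scc[0]=1,scc[1]=?,scc[2]=2,scc[3]=?,scc[4]=0,scc[5]=?,scc[6]=?,scc[7]=?,scc[8]=?)
step 5: low=(low[0]=0,low[1]=2,low[2]=3,low[3]=?,low[4]=1,low[5]=?,low[6]=?,low[7]=2,low[8]=?); scc=(scc[0]=1,scc[1]=3,scc[2]=2,scc[3]=?,scc[4]=0,scc[5]=?,scc[6]=?,scc[7]=3,scc[8]=?)
step 6: low=(low[0]=0,low[1]=2,low[2]=3,low[3]=5,low[4]=1,low[5]=?,low[6]=?,low[7]=2,low[8]=?); scc=(scc[0]=1,scc[1]=3,scc[2]=2,scc[3]=4,scc[4]=0,scc[5]=?,scc[6]=?,scc[7]=3,scc[8]=?)
step 7: low=(low[0]=0,low[1]=2,low[2]=3,low[3]=5,low[4]=1,low[5]=6,low[6]=?,low[7]=2,low[8]=?); scc=(scc[0]=1,scc[1]=3,scc[2]=2,scc[3]=4,scc[4]=0,scc[5]=5,scc[6]=?,scc[7]=3,scc[8]=?)
step 8: low=(low[0]=0,low[1]=2,low[2]=3,low[3]=5,low[4]=1,low[5]=6,low[6]=7,low[7]=2,low[8]=8); scc=(scc[0]=1,scc[1]=3,scc[2]=2,scc[3]=4,scc[4]=0,scc[5]=5,scc[6]=?,scc[7]=3,scc[8]=6)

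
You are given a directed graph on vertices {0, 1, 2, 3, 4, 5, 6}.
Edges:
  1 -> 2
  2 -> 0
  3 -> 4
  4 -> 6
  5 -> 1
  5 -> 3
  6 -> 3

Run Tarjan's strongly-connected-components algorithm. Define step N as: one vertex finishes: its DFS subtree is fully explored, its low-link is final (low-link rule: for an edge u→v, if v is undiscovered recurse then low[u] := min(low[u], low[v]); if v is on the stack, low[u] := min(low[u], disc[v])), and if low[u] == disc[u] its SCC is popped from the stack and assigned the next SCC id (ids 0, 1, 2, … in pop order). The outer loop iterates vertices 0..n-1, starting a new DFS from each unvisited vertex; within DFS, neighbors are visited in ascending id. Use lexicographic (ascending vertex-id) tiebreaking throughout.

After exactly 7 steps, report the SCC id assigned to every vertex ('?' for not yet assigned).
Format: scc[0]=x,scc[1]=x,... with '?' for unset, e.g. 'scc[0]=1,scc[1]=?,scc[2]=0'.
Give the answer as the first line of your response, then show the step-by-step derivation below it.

scc[0]=0,scc[1]=2,scc[2]=1,scc[3]=3,scc[4]=3,scc[5]=4,scc[6]=3

step 1: low=(low[0]=0,low[1]=?,low[2]=?,low[3]=?,low[4]=?,low[5]=?,low[6]=?); scc=(scc[0]=0,scc[1]=?,scc[2]=?,scc[3]=?,scc[4]=?,scc[5]=?,scc[6]=?)
step 2: low=(low[0]=0,low[1]=1,low[2]=2,low[3]=?,low[4]=?,low[5]=?,low[6]=?); scc=(scc[0]=0,scc[1]=?,scc[2]=1,scc[3]=?,scc[4]=?,scc[5]=?,scc[6]=?)
step 3: low=(low[0]=0,low[1]=1,low[2]=2,low[3]=?,low[4]=?,low[5]=?,low[6]=?); scc=(scc[0]=0,scc[1]=2,scc[2]=1,scc[3]=?,scc[4]=?,scc[5]=?,scc[6]=?)
step 4: low=(low[0]=0,low[1]=1,low[2]=2,low[3]=3,low[4]=4,low[5]=?,low[6]=3); scc=(scc[0]=0,scc[1]=2,scc[2]=1,scc[3]=?,scc[4]=?,scc[5]=?,scc[6]=?)
step 5: low=(low[0]=0,low[1]=1,low[2]=2,low[3]=3,low[4]=3,low[5]=?,low[6]=3); scc=(scc[0]=0,scc[1]=2,scc[2]=1,scc[3]=?,scc[4]=?,scc[5]=?,scc[6]=?)
step 6: low=(low[0]=0,low[1]=1,low[2]=2,low[3]=3,low[4]=3,low[5]=?,low[6]=3); scc=(scc[0]=0,scc[1]=2,scc[2]=1,scc[3]=3,scc[4]=3,scc[5]=?,scc[6]=3)
step 7: low=(low[0]=0,low[1]=1,low[2]=2,low[3]=3,low[4]=3,low[5]=6,low[6]=3); scc=(scc[0]=0,scc[1]=2,scc[2]=1,scc[3]=3,scc[4]=3,scc[5]=4,scc[6]=3)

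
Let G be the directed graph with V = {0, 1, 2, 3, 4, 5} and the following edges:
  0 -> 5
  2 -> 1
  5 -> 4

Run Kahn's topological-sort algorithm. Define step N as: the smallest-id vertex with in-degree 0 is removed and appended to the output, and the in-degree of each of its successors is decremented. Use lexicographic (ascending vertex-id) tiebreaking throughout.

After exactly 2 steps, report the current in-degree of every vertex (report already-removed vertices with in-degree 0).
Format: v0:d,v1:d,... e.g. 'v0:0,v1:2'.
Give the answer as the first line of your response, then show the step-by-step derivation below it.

v0:0,v1:0,v2:0,v3:0,v4:1,v5:0

step 1: output 0; order=[0]; indeg=(0,1,0,0,1,0)
step 2: output 2; order=[0,2]; indeg=(0,0,0,0,1,0)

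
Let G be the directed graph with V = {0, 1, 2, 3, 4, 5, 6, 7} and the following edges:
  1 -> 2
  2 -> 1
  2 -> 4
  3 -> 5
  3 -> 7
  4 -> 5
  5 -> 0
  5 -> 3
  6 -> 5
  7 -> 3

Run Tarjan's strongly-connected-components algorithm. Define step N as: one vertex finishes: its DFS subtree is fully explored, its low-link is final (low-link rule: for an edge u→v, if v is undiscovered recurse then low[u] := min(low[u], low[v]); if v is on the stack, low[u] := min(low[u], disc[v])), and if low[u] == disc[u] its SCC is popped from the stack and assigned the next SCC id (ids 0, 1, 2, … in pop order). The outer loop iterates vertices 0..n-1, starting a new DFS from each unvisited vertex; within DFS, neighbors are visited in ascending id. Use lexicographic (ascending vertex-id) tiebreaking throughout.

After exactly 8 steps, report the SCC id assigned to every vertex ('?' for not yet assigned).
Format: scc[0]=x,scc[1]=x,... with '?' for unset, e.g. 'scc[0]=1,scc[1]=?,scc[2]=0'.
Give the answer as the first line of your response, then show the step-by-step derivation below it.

scc[0]=0,scc[1]=3,scc[2]=3,scc[3]=1,scc[4]=2,scc[5]=1,scc[6]=4,scc[7]=1

step 1: low=(low[0]=0,low[1]=?,low[2]=?,low[3]=?,low[4]=?,low[5]=?,low[6]=?,low[7]=?); scc=(scc[0]=0,scc[1]=?,scc[2]=?,scc[3]=?,scc[4]=?,scc[5]=?,scc[6]=?,scc[7]=?)
step 2: low=(low[0]=0,low[1]=1,low[2]=1,low[3]=4,low[4]=3,low[5]=4,low[6]=?,low[7]=5); scc=(scc[0]=0,scc[1]=?,scc[2]=?,scc[3]=?,scc[4]=?,scc[5]=?,scc[6]=?,scc[7]=?)
step 3: low=(low[0]=0,low[1]=1,low[2]=1,low[3]=4,low[4]=3,low[5]=4,low[6]=?,low[7]=5); scc=(scc[0]=0,scc[1]=?,scc[2]=?,scc[3]=?,scc[4]=?,scc[5]=?,scc[6]=?,scc[7]=?)
step 4: low=(low[0]=0,low[1]=1,low[2]=1,low[3]=4,low[4]=3,low[5]=4,low[6]=?,low[7]=5); scc=(scc[0]=0,scc[1]=?,scc[2]=?,scc[3]=1,scc[4]=?,scc[5]=1,scc[6]=?,scc[7]=1)
step 5: low=(low[0]=0,low[1]=1,low[2]=1,low[3]=4,low[4]=3,low[5]=4,low[6]=?,low[7]=5); scc=(scc[0]=0,scc[1]=?,scc[2]=?,scc[3]=1,scc[4]=2,scc[5]=1,scc[6]=?,scc[7]=1)
step 6: low=(low[0]=0,low[1]=1,low[2]=1,low[3]=4,low[4]=3,low[5]=4,low[6]=?,low[7]=5); scc=(scc[0]=0,scc[1]=?,scc[2]=?,scc[3]=1,scc[4]=2,scc[5]=1,scc[6]=?,scc[7]=1)
step 7: low=(low[0]=0,low[1]=1,low[2]=1,low[3]=4,low[4]=3,low[5]=4,low[6]=?,low[7]=5); scc=(scc[0]=0,scc[1]=3,scc[2]=3,scc[3]=1,scc[4]=2,scc[5]=1,scc[6]=?,scc[7]=1)
step 8: low=(low[0]=0,low[1]=1,low[2]=1,low[3]=4,low[4]=3,low[5]=4,low[6]=7,low[7]=5); scc=(scc[0]=0,scc[1]=3,scc[2]=3,scc[3]=1,scc[4]=2,scc[5]=1,scc[6]=4,scc[7]=1)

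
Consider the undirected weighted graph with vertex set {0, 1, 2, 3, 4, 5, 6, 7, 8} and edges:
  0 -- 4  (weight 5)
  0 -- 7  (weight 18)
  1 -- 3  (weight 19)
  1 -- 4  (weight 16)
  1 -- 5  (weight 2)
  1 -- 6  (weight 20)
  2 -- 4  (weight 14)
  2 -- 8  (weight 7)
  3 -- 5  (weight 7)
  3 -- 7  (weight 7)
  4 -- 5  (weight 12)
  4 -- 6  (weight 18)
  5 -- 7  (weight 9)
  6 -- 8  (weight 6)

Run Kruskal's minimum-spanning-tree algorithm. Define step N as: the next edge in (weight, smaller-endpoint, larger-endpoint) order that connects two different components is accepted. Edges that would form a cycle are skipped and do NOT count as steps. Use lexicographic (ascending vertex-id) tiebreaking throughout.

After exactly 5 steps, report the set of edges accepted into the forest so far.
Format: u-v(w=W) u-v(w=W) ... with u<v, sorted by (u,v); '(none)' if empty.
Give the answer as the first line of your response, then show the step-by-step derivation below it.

0-4(w=5) 1-5(w=2) 2-8(w=7) 3-5(w=7) 6-8(w=6)

step 1: add edge 1-5 (w=2); MST = {1-5(w=2)}
step 2: add edge 0-4 (w=5); MST = {0-4(w=5) 1-5(w=2)}
step 3: add edge 6-8 (w=6); MST = {0-4(w=5) 1-5(w=2) 6-8(w=6)}
step 4: add edge 2-8 (w=7); MST = {0-4(w=5) 1-5(w=2) 2-8(w=7) 6-8(w=6)}
step 5: add edge 3-5 (w=7); MST = {0-4(w=5) 1-5(w=2) 2-8(w=7) 3-5(w=7) 6-8(w=6)}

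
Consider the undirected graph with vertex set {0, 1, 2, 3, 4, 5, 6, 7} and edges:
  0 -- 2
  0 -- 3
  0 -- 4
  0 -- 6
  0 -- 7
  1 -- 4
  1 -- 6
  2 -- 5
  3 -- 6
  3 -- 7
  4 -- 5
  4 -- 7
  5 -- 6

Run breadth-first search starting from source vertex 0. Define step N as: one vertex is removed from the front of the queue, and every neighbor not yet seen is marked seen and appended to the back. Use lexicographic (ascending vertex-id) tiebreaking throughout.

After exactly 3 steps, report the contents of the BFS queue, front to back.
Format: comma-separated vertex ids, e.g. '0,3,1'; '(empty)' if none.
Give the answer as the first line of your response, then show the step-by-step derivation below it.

4,6,7,5

step 1: dequeue 0; queue=[2,3,4,6,7]; order=0
step 2: dequeue 2; queue=[3,4,6,7,5]; order=0,2
step 3: dequeue 3; queue=[4,6,7,5]; order=0,2,3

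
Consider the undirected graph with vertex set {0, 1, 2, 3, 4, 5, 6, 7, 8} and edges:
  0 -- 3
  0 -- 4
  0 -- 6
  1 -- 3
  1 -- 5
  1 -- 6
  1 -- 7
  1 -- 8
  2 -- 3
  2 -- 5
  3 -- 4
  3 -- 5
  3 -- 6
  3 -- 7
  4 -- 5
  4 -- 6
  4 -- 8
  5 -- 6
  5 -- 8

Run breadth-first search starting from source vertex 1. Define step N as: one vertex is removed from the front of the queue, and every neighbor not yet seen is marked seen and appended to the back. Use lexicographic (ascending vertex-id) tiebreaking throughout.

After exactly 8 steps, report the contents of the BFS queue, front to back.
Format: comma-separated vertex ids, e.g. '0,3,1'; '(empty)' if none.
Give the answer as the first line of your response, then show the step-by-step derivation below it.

4

step 1: dequeue 1; queue=[3,5,6,7,8]; order=1
step 2: dequeue 3; queue=[5,6,7,8,0,2,4]; order=1,3
step 3: dequeue 5; queue=[6,7,8,0,2,4]; order=1,3,5
step 4: dequeue 6; queue=[7,8,0,2,4]; order=1,3,5,6
step 5: dequeue 7; queue=[8,0,2,4]; order=1,3,5,6,7
step 6: dequeue 8; queue=[0,2,4]; order=1,3,5,6,7,8
step 7: dequeue 0; queue=[2,4]; order=1,3,5,6,7,8,0
step 8: dequeue 2; queue=[4]; order=1,3,5,6,7,8,0,2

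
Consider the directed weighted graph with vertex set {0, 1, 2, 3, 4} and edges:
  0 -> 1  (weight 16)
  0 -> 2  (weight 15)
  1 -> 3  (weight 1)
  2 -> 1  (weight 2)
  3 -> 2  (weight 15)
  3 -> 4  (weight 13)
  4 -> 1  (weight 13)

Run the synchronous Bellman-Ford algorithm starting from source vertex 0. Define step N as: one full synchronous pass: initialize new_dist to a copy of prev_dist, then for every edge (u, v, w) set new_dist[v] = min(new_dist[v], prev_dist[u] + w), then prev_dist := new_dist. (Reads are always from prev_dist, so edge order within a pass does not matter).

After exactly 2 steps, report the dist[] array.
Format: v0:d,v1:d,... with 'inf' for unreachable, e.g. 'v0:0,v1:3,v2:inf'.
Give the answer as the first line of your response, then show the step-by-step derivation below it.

v0:0,v1:16,v2:15,v3:17,v4:inf

step 1: dist = v0:0,v1:16,v2:15,v3:inf,v4:inf
step 2: dist = v0:0,v1:16,v2:15,v3:17,v4:inf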